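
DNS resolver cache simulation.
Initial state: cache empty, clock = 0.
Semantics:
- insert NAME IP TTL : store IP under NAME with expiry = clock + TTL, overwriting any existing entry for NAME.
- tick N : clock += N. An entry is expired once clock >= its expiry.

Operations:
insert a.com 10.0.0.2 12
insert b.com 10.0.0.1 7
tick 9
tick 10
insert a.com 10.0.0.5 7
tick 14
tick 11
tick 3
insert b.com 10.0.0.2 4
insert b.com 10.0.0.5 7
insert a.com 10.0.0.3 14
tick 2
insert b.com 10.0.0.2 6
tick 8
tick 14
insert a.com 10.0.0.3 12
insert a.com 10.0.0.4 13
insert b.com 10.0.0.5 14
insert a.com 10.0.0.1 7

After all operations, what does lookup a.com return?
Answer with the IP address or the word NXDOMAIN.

Answer: 10.0.0.1

Derivation:
Op 1: insert a.com -> 10.0.0.2 (expiry=0+12=12). clock=0
Op 2: insert b.com -> 10.0.0.1 (expiry=0+7=7). clock=0
Op 3: tick 9 -> clock=9. purged={b.com}
Op 4: tick 10 -> clock=19. purged={a.com}
Op 5: insert a.com -> 10.0.0.5 (expiry=19+7=26). clock=19
Op 6: tick 14 -> clock=33. purged={a.com}
Op 7: tick 11 -> clock=44.
Op 8: tick 3 -> clock=47.
Op 9: insert b.com -> 10.0.0.2 (expiry=47+4=51). clock=47
Op 10: insert b.com -> 10.0.0.5 (expiry=47+7=54). clock=47
Op 11: insert a.com -> 10.0.0.3 (expiry=47+14=61). clock=47
Op 12: tick 2 -> clock=49.
Op 13: insert b.com -> 10.0.0.2 (expiry=49+6=55). clock=49
Op 14: tick 8 -> clock=57. purged={b.com}
Op 15: tick 14 -> clock=71. purged={a.com}
Op 16: insert a.com -> 10.0.0.3 (expiry=71+12=83). clock=71
Op 17: insert a.com -> 10.0.0.4 (expiry=71+13=84). clock=71
Op 18: insert b.com -> 10.0.0.5 (expiry=71+14=85). clock=71
Op 19: insert a.com -> 10.0.0.1 (expiry=71+7=78). clock=71
lookup a.com: present, ip=10.0.0.1 expiry=78 > clock=71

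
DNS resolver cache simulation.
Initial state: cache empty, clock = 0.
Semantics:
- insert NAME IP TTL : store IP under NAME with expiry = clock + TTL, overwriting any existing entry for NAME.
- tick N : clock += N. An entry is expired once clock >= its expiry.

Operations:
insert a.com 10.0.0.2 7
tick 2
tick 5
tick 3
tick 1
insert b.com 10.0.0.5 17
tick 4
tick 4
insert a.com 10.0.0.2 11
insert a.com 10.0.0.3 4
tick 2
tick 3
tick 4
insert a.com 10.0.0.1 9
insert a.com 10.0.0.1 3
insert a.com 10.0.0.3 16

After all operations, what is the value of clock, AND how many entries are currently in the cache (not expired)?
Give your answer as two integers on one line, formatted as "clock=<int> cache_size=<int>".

Answer: clock=28 cache_size=1

Derivation:
Op 1: insert a.com -> 10.0.0.2 (expiry=0+7=7). clock=0
Op 2: tick 2 -> clock=2.
Op 3: tick 5 -> clock=7. purged={a.com}
Op 4: tick 3 -> clock=10.
Op 5: tick 1 -> clock=11.
Op 6: insert b.com -> 10.0.0.5 (expiry=11+17=28). clock=11
Op 7: tick 4 -> clock=15.
Op 8: tick 4 -> clock=19.
Op 9: insert a.com -> 10.0.0.2 (expiry=19+11=30). clock=19
Op 10: insert a.com -> 10.0.0.3 (expiry=19+4=23). clock=19
Op 11: tick 2 -> clock=21.
Op 12: tick 3 -> clock=24. purged={a.com}
Op 13: tick 4 -> clock=28. purged={b.com}
Op 14: insert a.com -> 10.0.0.1 (expiry=28+9=37). clock=28
Op 15: insert a.com -> 10.0.0.1 (expiry=28+3=31). clock=28
Op 16: insert a.com -> 10.0.0.3 (expiry=28+16=44). clock=28
Final clock = 28
Final cache (unexpired): {a.com} -> size=1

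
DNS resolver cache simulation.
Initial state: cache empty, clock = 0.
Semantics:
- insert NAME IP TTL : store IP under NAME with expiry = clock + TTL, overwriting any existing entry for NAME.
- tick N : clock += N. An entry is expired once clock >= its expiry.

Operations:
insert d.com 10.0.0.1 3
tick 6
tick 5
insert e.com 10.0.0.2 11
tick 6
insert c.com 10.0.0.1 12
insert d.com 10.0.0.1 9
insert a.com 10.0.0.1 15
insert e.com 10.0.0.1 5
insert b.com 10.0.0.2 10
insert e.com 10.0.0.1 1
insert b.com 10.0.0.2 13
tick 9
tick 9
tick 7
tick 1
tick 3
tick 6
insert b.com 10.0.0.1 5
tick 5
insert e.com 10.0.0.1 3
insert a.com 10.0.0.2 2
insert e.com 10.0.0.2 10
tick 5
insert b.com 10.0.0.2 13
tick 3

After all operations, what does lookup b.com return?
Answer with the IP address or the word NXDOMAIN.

Answer: 10.0.0.2

Derivation:
Op 1: insert d.com -> 10.0.0.1 (expiry=0+3=3). clock=0
Op 2: tick 6 -> clock=6. purged={d.com}
Op 3: tick 5 -> clock=11.
Op 4: insert e.com -> 10.0.0.2 (expiry=11+11=22). clock=11
Op 5: tick 6 -> clock=17.
Op 6: insert c.com -> 10.0.0.1 (expiry=17+12=29). clock=17
Op 7: insert d.com -> 10.0.0.1 (expiry=17+9=26). clock=17
Op 8: insert a.com -> 10.0.0.1 (expiry=17+15=32). clock=17
Op 9: insert e.com -> 10.0.0.1 (expiry=17+5=22). clock=17
Op 10: insert b.com -> 10.0.0.2 (expiry=17+10=27). clock=17
Op 11: insert e.com -> 10.0.0.1 (expiry=17+1=18). clock=17
Op 12: insert b.com -> 10.0.0.2 (expiry=17+13=30). clock=17
Op 13: tick 9 -> clock=26. purged={d.com,e.com}
Op 14: tick 9 -> clock=35. purged={a.com,b.com,c.com}
Op 15: tick 7 -> clock=42.
Op 16: tick 1 -> clock=43.
Op 17: tick 3 -> clock=46.
Op 18: tick 6 -> clock=52.
Op 19: insert b.com -> 10.0.0.1 (expiry=52+5=57). clock=52
Op 20: tick 5 -> clock=57. purged={b.com}
Op 21: insert e.com -> 10.0.0.1 (expiry=57+3=60). clock=57
Op 22: insert a.com -> 10.0.0.2 (expiry=57+2=59). clock=57
Op 23: insert e.com -> 10.0.0.2 (expiry=57+10=67). clock=57
Op 24: tick 5 -> clock=62. purged={a.com}
Op 25: insert b.com -> 10.0.0.2 (expiry=62+13=75). clock=62
Op 26: tick 3 -> clock=65.
lookup b.com: present, ip=10.0.0.2 expiry=75 > clock=65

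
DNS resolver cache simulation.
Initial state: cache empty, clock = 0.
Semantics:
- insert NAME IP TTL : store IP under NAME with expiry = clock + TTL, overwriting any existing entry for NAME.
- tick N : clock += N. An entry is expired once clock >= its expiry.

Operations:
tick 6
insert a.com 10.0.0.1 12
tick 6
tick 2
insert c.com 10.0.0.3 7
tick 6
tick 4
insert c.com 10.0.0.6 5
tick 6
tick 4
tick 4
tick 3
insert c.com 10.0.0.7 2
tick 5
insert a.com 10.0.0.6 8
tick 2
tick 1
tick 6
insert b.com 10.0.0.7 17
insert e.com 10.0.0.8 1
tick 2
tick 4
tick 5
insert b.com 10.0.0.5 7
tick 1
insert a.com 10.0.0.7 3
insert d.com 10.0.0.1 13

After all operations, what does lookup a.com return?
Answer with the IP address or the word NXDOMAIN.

Answer: 10.0.0.7

Derivation:
Op 1: tick 6 -> clock=6.
Op 2: insert a.com -> 10.0.0.1 (expiry=6+12=18). clock=6
Op 3: tick 6 -> clock=12.
Op 4: tick 2 -> clock=14.
Op 5: insert c.com -> 10.0.0.3 (expiry=14+7=21). clock=14
Op 6: tick 6 -> clock=20. purged={a.com}
Op 7: tick 4 -> clock=24. purged={c.com}
Op 8: insert c.com -> 10.0.0.6 (expiry=24+5=29). clock=24
Op 9: tick 6 -> clock=30. purged={c.com}
Op 10: tick 4 -> clock=34.
Op 11: tick 4 -> clock=38.
Op 12: tick 3 -> clock=41.
Op 13: insert c.com -> 10.0.0.7 (expiry=41+2=43). clock=41
Op 14: tick 5 -> clock=46. purged={c.com}
Op 15: insert a.com -> 10.0.0.6 (expiry=46+8=54). clock=46
Op 16: tick 2 -> clock=48.
Op 17: tick 1 -> clock=49.
Op 18: tick 6 -> clock=55. purged={a.com}
Op 19: insert b.com -> 10.0.0.7 (expiry=55+17=72). clock=55
Op 20: insert e.com -> 10.0.0.8 (expiry=55+1=56). clock=55
Op 21: tick 2 -> clock=57. purged={e.com}
Op 22: tick 4 -> clock=61.
Op 23: tick 5 -> clock=66.
Op 24: insert b.com -> 10.0.0.5 (expiry=66+7=73). clock=66
Op 25: tick 1 -> clock=67.
Op 26: insert a.com -> 10.0.0.7 (expiry=67+3=70). clock=67
Op 27: insert d.com -> 10.0.0.1 (expiry=67+13=80). clock=67
lookup a.com: present, ip=10.0.0.7 expiry=70 > clock=67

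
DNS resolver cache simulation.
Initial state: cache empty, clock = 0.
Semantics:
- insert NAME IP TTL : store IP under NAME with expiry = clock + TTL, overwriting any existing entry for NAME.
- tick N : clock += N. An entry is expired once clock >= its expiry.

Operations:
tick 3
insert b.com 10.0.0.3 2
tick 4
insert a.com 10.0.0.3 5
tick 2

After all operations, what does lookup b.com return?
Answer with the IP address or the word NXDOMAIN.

Answer: NXDOMAIN

Derivation:
Op 1: tick 3 -> clock=3.
Op 2: insert b.com -> 10.0.0.3 (expiry=3+2=5). clock=3
Op 3: tick 4 -> clock=7. purged={b.com}
Op 4: insert a.com -> 10.0.0.3 (expiry=7+5=12). clock=7
Op 5: tick 2 -> clock=9.
lookup b.com: not in cache (expired or never inserted)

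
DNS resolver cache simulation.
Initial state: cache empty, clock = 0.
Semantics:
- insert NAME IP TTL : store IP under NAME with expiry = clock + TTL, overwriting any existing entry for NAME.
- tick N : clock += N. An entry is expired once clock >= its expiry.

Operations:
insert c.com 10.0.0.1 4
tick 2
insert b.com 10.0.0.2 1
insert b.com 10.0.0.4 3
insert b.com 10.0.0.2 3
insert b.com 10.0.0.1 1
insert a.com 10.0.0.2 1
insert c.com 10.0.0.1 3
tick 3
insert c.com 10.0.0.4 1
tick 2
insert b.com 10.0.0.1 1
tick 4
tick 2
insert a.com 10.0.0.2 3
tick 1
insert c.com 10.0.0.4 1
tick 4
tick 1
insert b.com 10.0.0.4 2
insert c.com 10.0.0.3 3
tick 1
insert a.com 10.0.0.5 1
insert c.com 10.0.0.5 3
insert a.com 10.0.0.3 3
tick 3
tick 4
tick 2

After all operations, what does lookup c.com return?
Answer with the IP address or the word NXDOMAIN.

Op 1: insert c.com -> 10.0.0.1 (expiry=0+4=4). clock=0
Op 2: tick 2 -> clock=2.
Op 3: insert b.com -> 10.0.0.2 (expiry=2+1=3). clock=2
Op 4: insert b.com -> 10.0.0.4 (expiry=2+3=5). clock=2
Op 5: insert b.com -> 10.0.0.2 (expiry=2+3=5). clock=2
Op 6: insert b.com -> 10.0.0.1 (expiry=2+1=3). clock=2
Op 7: insert a.com -> 10.0.0.2 (expiry=2+1=3). clock=2
Op 8: insert c.com -> 10.0.0.1 (expiry=2+3=5). clock=2
Op 9: tick 3 -> clock=5. purged={a.com,b.com,c.com}
Op 10: insert c.com -> 10.0.0.4 (expiry=5+1=6). clock=5
Op 11: tick 2 -> clock=7. purged={c.com}
Op 12: insert b.com -> 10.0.0.1 (expiry=7+1=8). clock=7
Op 13: tick 4 -> clock=11. purged={b.com}
Op 14: tick 2 -> clock=13.
Op 15: insert a.com -> 10.0.0.2 (expiry=13+3=16). clock=13
Op 16: tick 1 -> clock=14.
Op 17: insert c.com -> 10.0.0.4 (expiry=14+1=15). clock=14
Op 18: tick 4 -> clock=18. purged={a.com,c.com}
Op 19: tick 1 -> clock=19.
Op 20: insert b.com -> 10.0.0.4 (expiry=19+2=21). clock=19
Op 21: insert c.com -> 10.0.0.3 (expiry=19+3=22). clock=19
Op 22: tick 1 -> clock=20.
Op 23: insert a.com -> 10.0.0.5 (expiry=20+1=21). clock=20
Op 24: insert c.com -> 10.0.0.5 (expiry=20+3=23). clock=20
Op 25: insert a.com -> 10.0.0.3 (expiry=20+3=23). clock=20
Op 26: tick 3 -> clock=23. purged={a.com,b.com,c.com}
Op 27: tick 4 -> clock=27.
Op 28: tick 2 -> clock=29.
lookup c.com: not in cache (expired or never inserted)

Answer: NXDOMAIN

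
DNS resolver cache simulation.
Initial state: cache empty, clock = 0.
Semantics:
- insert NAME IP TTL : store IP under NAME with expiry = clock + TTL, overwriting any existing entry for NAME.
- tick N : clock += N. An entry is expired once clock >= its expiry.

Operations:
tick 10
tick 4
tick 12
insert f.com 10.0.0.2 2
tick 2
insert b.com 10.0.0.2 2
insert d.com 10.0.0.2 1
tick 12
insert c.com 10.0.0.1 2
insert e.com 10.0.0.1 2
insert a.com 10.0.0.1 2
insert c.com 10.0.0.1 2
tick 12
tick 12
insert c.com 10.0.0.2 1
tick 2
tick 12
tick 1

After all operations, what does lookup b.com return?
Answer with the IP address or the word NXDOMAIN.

Op 1: tick 10 -> clock=10.
Op 2: tick 4 -> clock=14.
Op 3: tick 12 -> clock=26.
Op 4: insert f.com -> 10.0.0.2 (expiry=26+2=28). clock=26
Op 5: tick 2 -> clock=28. purged={f.com}
Op 6: insert b.com -> 10.0.0.2 (expiry=28+2=30). clock=28
Op 7: insert d.com -> 10.0.0.2 (expiry=28+1=29). clock=28
Op 8: tick 12 -> clock=40. purged={b.com,d.com}
Op 9: insert c.com -> 10.0.0.1 (expiry=40+2=42). clock=40
Op 10: insert e.com -> 10.0.0.1 (expiry=40+2=42). clock=40
Op 11: insert a.com -> 10.0.0.1 (expiry=40+2=42). clock=40
Op 12: insert c.com -> 10.0.0.1 (expiry=40+2=42). clock=40
Op 13: tick 12 -> clock=52. purged={a.com,c.com,e.com}
Op 14: tick 12 -> clock=64.
Op 15: insert c.com -> 10.0.0.2 (expiry=64+1=65). clock=64
Op 16: tick 2 -> clock=66. purged={c.com}
Op 17: tick 12 -> clock=78.
Op 18: tick 1 -> clock=79.
lookup b.com: not in cache (expired or never inserted)

Answer: NXDOMAIN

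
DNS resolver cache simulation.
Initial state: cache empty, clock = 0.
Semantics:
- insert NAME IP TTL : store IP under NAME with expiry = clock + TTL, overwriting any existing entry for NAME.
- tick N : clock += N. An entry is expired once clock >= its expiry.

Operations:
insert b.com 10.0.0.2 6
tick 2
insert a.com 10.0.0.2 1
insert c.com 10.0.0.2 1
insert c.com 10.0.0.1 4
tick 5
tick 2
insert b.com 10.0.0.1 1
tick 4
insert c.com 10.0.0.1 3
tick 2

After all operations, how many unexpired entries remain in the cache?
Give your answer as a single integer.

Answer: 1

Derivation:
Op 1: insert b.com -> 10.0.0.2 (expiry=0+6=6). clock=0
Op 2: tick 2 -> clock=2.
Op 3: insert a.com -> 10.0.0.2 (expiry=2+1=3). clock=2
Op 4: insert c.com -> 10.0.0.2 (expiry=2+1=3). clock=2
Op 5: insert c.com -> 10.0.0.1 (expiry=2+4=6). clock=2
Op 6: tick 5 -> clock=7. purged={a.com,b.com,c.com}
Op 7: tick 2 -> clock=9.
Op 8: insert b.com -> 10.0.0.1 (expiry=9+1=10). clock=9
Op 9: tick 4 -> clock=13. purged={b.com}
Op 10: insert c.com -> 10.0.0.1 (expiry=13+3=16). clock=13
Op 11: tick 2 -> clock=15.
Final cache (unexpired): {c.com} -> size=1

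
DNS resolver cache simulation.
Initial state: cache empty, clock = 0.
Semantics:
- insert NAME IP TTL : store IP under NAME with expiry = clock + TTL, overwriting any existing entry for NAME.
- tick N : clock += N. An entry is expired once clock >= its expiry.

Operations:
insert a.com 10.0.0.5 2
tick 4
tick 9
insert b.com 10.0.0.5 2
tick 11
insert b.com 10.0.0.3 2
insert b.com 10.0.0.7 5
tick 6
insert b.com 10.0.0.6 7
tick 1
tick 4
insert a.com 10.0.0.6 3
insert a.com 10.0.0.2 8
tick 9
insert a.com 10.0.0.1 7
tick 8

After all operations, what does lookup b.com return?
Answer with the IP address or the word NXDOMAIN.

Op 1: insert a.com -> 10.0.0.5 (expiry=0+2=2). clock=0
Op 2: tick 4 -> clock=4. purged={a.com}
Op 3: tick 9 -> clock=13.
Op 4: insert b.com -> 10.0.0.5 (expiry=13+2=15). clock=13
Op 5: tick 11 -> clock=24. purged={b.com}
Op 6: insert b.com -> 10.0.0.3 (expiry=24+2=26). clock=24
Op 7: insert b.com -> 10.0.0.7 (expiry=24+5=29). clock=24
Op 8: tick 6 -> clock=30. purged={b.com}
Op 9: insert b.com -> 10.0.0.6 (expiry=30+7=37). clock=30
Op 10: tick 1 -> clock=31.
Op 11: tick 4 -> clock=35.
Op 12: insert a.com -> 10.0.0.6 (expiry=35+3=38). clock=35
Op 13: insert a.com -> 10.0.0.2 (expiry=35+8=43). clock=35
Op 14: tick 9 -> clock=44. purged={a.com,b.com}
Op 15: insert a.com -> 10.0.0.1 (expiry=44+7=51). clock=44
Op 16: tick 8 -> clock=52. purged={a.com}
lookup b.com: not in cache (expired or never inserted)

Answer: NXDOMAIN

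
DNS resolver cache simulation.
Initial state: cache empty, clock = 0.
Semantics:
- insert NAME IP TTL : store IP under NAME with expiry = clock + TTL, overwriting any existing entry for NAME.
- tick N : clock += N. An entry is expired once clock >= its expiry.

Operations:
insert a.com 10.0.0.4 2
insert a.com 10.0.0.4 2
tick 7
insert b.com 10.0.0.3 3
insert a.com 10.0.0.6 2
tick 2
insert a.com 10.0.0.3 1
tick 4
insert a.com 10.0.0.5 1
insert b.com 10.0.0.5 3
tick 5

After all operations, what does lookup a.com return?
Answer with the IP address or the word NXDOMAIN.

Answer: NXDOMAIN

Derivation:
Op 1: insert a.com -> 10.0.0.4 (expiry=0+2=2). clock=0
Op 2: insert a.com -> 10.0.0.4 (expiry=0+2=2). clock=0
Op 3: tick 7 -> clock=7. purged={a.com}
Op 4: insert b.com -> 10.0.0.3 (expiry=7+3=10). clock=7
Op 5: insert a.com -> 10.0.0.6 (expiry=7+2=9). clock=7
Op 6: tick 2 -> clock=9. purged={a.com}
Op 7: insert a.com -> 10.0.0.3 (expiry=9+1=10). clock=9
Op 8: tick 4 -> clock=13. purged={a.com,b.com}
Op 9: insert a.com -> 10.0.0.5 (expiry=13+1=14). clock=13
Op 10: insert b.com -> 10.0.0.5 (expiry=13+3=16). clock=13
Op 11: tick 5 -> clock=18. purged={a.com,b.com}
lookup a.com: not in cache (expired or never inserted)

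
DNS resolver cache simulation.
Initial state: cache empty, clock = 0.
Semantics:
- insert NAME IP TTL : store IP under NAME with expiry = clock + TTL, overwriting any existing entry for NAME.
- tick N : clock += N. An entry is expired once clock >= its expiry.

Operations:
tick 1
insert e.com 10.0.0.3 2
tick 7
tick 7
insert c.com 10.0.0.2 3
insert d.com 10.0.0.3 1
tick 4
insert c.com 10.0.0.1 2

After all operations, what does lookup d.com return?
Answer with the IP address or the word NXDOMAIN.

Op 1: tick 1 -> clock=1.
Op 2: insert e.com -> 10.0.0.3 (expiry=1+2=3). clock=1
Op 3: tick 7 -> clock=8. purged={e.com}
Op 4: tick 7 -> clock=15.
Op 5: insert c.com -> 10.0.0.2 (expiry=15+3=18). clock=15
Op 6: insert d.com -> 10.0.0.3 (expiry=15+1=16). clock=15
Op 7: tick 4 -> clock=19. purged={c.com,d.com}
Op 8: insert c.com -> 10.0.0.1 (expiry=19+2=21). clock=19
lookup d.com: not in cache (expired or never inserted)

Answer: NXDOMAIN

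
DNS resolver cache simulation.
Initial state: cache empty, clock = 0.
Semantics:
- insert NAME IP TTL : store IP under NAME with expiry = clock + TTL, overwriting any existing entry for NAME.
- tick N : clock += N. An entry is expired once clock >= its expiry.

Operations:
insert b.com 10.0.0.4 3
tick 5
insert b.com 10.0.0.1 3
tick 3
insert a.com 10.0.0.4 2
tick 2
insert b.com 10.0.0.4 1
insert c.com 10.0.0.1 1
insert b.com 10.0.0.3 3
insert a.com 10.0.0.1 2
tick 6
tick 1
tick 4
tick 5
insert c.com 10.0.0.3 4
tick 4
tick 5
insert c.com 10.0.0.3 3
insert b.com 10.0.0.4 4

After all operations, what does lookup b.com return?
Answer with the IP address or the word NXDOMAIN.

Op 1: insert b.com -> 10.0.0.4 (expiry=0+3=3). clock=0
Op 2: tick 5 -> clock=5. purged={b.com}
Op 3: insert b.com -> 10.0.0.1 (expiry=5+3=8). clock=5
Op 4: tick 3 -> clock=8. purged={b.com}
Op 5: insert a.com -> 10.0.0.4 (expiry=8+2=10). clock=8
Op 6: tick 2 -> clock=10. purged={a.com}
Op 7: insert b.com -> 10.0.0.4 (expiry=10+1=11). clock=10
Op 8: insert c.com -> 10.0.0.1 (expiry=10+1=11). clock=10
Op 9: insert b.com -> 10.0.0.3 (expiry=10+3=13). clock=10
Op 10: insert a.com -> 10.0.0.1 (expiry=10+2=12). clock=10
Op 11: tick 6 -> clock=16. purged={a.com,b.com,c.com}
Op 12: tick 1 -> clock=17.
Op 13: tick 4 -> clock=21.
Op 14: tick 5 -> clock=26.
Op 15: insert c.com -> 10.0.0.3 (expiry=26+4=30). clock=26
Op 16: tick 4 -> clock=30. purged={c.com}
Op 17: tick 5 -> clock=35.
Op 18: insert c.com -> 10.0.0.3 (expiry=35+3=38). clock=35
Op 19: insert b.com -> 10.0.0.4 (expiry=35+4=39). clock=35
lookup b.com: present, ip=10.0.0.4 expiry=39 > clock=35

Answer: 10.0.0.4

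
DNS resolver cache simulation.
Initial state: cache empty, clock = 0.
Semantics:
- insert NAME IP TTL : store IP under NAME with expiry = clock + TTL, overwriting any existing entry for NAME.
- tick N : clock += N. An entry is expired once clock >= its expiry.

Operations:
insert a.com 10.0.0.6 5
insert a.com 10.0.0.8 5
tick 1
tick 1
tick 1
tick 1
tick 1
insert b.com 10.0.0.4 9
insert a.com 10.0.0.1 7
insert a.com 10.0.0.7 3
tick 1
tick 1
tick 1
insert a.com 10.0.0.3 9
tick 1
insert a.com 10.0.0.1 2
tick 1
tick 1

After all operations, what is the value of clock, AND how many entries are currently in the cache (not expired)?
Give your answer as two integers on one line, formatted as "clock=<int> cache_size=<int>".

Answer: clock=11 cache_size=1

Derivation:
Op 1: insert a.com -> 10.0.0.6 (expiry=0+5=5). clock=0
Op 2: insert a.com -> 10.0.0.8 (expiry=0+5=5). clock=0
Op 3: tick 1 -> clock=1.
Op 4: tick 1 -> clock=2.
Op 5: tick 1 -> clock=3.
Op 6: tick 1 -> clock=4.
Op 7: tick 1 -> clock=5. purged={a.com}
Op 8: insert b.com -> 10.0.0.4 (expiry=5+9=14). clock=5
Op 9: insert a.com -> 10.0.0.1 (expiry=5+7=12). clock=5
Op 10: insert a.com -> 10.0.0.7 (expiry=5+3=8). clock=5
Op 11: tick 1 -> clock=6.
Op 12: tick 1 -> clock=7.
Op 13: tick 1 -> clock=8. purged={a.com}
Op 14: insert a.com -> 10.0.0.3 (expiry=8+9=17). clock=8
Op 15: tick 1 -> clock=9.
Op 16: insert a.com -> 10.0.0.1 (expiry=9+2=11). clock=9
Op 17: tick 1 -> clock=10.
Op 18: tick 1 -> clock=11. purged={a.com}
Final clock = 11
Final cache (unexpired): {b.com} -> size=1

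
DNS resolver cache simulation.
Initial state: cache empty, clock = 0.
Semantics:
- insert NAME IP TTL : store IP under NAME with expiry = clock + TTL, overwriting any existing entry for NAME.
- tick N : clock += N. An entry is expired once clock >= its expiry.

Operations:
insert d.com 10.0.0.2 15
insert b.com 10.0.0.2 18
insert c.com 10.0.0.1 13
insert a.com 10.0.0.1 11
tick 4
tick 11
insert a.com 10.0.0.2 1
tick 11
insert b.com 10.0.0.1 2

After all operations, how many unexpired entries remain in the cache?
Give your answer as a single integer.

Answer: 1

Derivation:
Op 1: insert d.com -> 10.0.0.2 (expiry=0+15=15). clock=0
Op 2: insert b.com -> 10.0.0.2 (expiry=0+18=18). clock=0
Op 3: insert c.com -> 10.0.0.1 (expiry=0+13=13). clock=0
Op 4: insert a.com -> 10.0.0.1 (expiry=0+11=11). clock=0
Op 5: tick 4 -> clock=4.
Op 6: tick 11 -> clock=15. purged={a.com,c.com,d.com}
Op 7: insert a.com -> 10.0.0.2 (expiry=15+1=16). clock=15
Op 8: tick 11 -> clock=26. purged={a.com,b.com}
Op 9: insert b.com -> 10.0.0.1 (expiry=26+2=28). clock=26
Final cache (unexpired): {b.com} -> size=1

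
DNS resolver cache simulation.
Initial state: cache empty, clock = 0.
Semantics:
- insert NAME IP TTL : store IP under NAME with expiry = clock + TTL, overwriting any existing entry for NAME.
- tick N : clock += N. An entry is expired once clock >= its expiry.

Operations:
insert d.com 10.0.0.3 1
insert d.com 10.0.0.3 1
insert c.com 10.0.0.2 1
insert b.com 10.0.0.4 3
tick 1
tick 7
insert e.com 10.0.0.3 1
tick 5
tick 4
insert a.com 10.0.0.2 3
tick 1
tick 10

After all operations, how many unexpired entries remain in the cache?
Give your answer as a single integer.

Answer: 0

Derivation:
Op 1: insert d.com -> 10.0.0.3 (expiry=0+1=1). clock=0
Op 2: insert d.com -> 10.0.0.3 (expiry=0+1=1). clock=0
Op 3: insert c.com -> 10.0.0.2 (expiry=0+1=1). clock=0
Op 4: insert b.com -> 10.0.0.4 (expiry=0+3=3). clock=0
Op 5: tick 1 -> clock=1. purged={c.com,d.com}
Op 6: tick 7 -> clock=8. purged={b.com}
Op 7: insert e.com -> 10.0.0.3 (expiry=8+1=9). clock=8
Op 8: tick 5 -> clock=13. purged={e.com}
Op 9: tick 4 -> clock=17.
Op 10: insert a.com -> 10.0.0.2 (expiry=17+3=20). clock=17
Op 11: tick 1 -> clock=18.
Op 12: tick 10 -> clock=28. purged={a.com}
Final cache (unexpired): {} -> size=0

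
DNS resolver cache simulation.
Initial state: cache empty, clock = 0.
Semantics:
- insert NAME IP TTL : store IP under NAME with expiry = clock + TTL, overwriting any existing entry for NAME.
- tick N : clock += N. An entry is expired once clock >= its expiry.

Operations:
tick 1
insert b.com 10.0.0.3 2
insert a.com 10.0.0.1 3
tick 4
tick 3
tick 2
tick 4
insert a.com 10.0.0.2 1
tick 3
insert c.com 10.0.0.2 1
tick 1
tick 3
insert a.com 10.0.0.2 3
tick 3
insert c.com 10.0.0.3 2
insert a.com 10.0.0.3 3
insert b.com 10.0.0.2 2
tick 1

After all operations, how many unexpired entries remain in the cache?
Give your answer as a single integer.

Answer: 3

Derivation:
Op 1: tick 1 -> clock=1.
Op 2: insert b.com -> 10.0.0.3 (expiry=1+2=3). clock=1
Op 3: insert a.com -> 10.0.0.1 (expiry=1+3=4). clock=1
Op 4: tick 4 -> clock=5. purged={a.com,b.com}
Op 5: tick 3 -> clock=8.
Op 6: tick 2 -> clock=10.
Op 7: tick 4 -> clock=14.
Op 8: insert a.com -> 10.0.0.2 (expiry=14+1=15). clock=14
Op 9: tick 3 -> clock=17. purged={a.com}
Op 10: insert c.com -> 10.0.0.2 (expiry=17+1=18). clock=17
Op 11: tick 1 -> clock=18. purged={c.com}
Op 12: tick 3 -> clock=21.
Op 13: insert a.com -> 10.0.0.2 (expiry=21+3=24). clock=21
Op 14: tick 3 -> clock=24. purged={a.com}
Op 15: insert c.com -> 10.0.0.3 (expiry=24+2=26). clock=24
Op 16: insert a.com -> 10.0.0.3 (expiry=24+3=27). clock=24
Op 17: insert b.com -> 10.0.0.2 (expiry=24+2=26). clock=24
Op 18: tick 1 -> clock=25.
Final cache (unexpired): {a.com,b.com,c.com} -> size=3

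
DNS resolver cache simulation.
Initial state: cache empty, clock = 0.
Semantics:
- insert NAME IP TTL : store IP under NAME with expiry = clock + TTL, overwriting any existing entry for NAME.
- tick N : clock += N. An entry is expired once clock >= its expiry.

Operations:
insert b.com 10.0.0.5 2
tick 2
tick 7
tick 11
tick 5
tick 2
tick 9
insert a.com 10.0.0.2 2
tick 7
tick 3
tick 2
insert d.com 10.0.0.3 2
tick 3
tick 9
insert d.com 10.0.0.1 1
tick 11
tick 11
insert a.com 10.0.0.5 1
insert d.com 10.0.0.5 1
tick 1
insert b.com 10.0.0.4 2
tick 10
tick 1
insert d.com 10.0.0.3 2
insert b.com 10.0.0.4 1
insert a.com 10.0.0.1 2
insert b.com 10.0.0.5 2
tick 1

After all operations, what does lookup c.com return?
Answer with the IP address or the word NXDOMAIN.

Op 1: insert b.com -> 10.0.0.5 (expiry=0+2=2). clock=0
Op 2: tick 2 -> clock=2. purged={b.com}
Op 3: tick 7 -> clock=9.
Op 4: tick 11 -> clock=20.
Op 5: tick 5 -> clock=25.
Op 6: tick 2 -> clock=27.
Op 7: tick 9 -> clock=36.
Op 8: insert a.com -> 10.0.0.2 (expiry=36+2=38). clock=36
Op 9: tick 7 -> clock=43. purged={a.com}
Op 10: tick 3 -> clock=46.
Op 11: tick 2 -> clock=48.
Op 12: insert d.com -> 10.0.0.3 (expiry=48+2=50). clock=48
Op 13: tick 3 -> clock=51. purged={d.com}
Op 14: tick 9 -> clock=60.
Op 15: insert d.com -> 10.0.0.1 (expiry=60+1=61). clock=60
Op 16: tick 11 -> clock=71. purged={d.com}
Op 17: tick 11 -> clock=82.
Op 18: insert a.com -> 10.0.0.5 (expiry=82+1=83). clock=82
Op 19: insert d.com -> 10.0.0.5 (expiry=82+1=83). clock=82
Op 20: tick 1 -> clock=83. purged={a.com,d.com}
Op 21: insert b.com -> 10.0.0.4 (expiry=83+2=85). clock=83
Op 22: tick 10 -> clock=93. purged={b.com}
Op 23: tick 1 -> clock=94.
Op 24: insert d.com -> 10.0.0.3 (expiry=94+2=96). clock=94
Op 25: insert b.com -> 10.0.0.4 (expiry=94+1=95). clock=94
Op 26: insert a.com -> 10.0.0.1 (expiry=94+2=96). clock=94
Op 27: insert b.com -> 10.0.0.5 (expiry=94+2=96). clock=94
Op 28: tick 1 -> clock=95.
lookup c.com: not in cache (expired or never inserted)

Answer: NXDOMAIN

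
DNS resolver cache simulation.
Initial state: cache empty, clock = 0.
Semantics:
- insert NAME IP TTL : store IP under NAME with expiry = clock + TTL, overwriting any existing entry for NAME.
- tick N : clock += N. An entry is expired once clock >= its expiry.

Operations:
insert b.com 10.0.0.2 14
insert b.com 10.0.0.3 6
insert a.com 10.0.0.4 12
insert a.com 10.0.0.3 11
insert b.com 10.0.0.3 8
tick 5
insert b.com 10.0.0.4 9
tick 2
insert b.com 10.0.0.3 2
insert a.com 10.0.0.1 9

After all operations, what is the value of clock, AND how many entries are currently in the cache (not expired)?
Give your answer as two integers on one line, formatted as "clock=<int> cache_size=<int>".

Answer: clock=7 cache_size=2

Derivation:
Op 1: insert b.com -> 10.0.0.2 (expiry=0+14=14). clock=0
Op 2: insert b.com -> 10.0.0.3 (expiry=0+6=6). clock=0
Op 3: insert a.com -> 10.0.0.4 (expiry=0+12=12). clock=0
Op 4: insert a.com -> 10.0.0.3 (expiry=0+11=11). clock=0
Op 5: insert b.com -> 10.0.0.3 (expiry=0+8=8). clock=0
Op 6: tick 5 -> clock=5.
Op 7: insert b.com -> 10.0.0.4 (expiry=5+9=14). clock=5
Op 8: tick 2 -> clock=7.
Op 9: insert b.com -> 10.0.0.3 (expiry=7+2=9). clock=7
Op 10: insert a.com -> 10.0.0.1 (expiry=7+9=16). clock=7
Final clock = 7
Final cache (unexpired): {a.com,b.com} -> size=2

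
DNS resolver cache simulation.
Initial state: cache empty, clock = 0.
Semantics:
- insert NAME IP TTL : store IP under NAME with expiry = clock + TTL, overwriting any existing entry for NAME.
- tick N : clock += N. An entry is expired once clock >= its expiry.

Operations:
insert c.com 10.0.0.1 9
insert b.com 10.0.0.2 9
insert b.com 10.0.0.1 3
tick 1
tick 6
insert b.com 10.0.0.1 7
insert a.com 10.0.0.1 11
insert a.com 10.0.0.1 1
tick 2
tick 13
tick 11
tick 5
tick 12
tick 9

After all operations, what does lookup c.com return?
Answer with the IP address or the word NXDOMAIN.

Answer: NXDOMAIN

Derivation:
Op 1: insert c.com -> 10.0.0.1 (expiry=0+9=9). clock=0
Op 2: insert b.com -> 10.0.0.2 (expiry=0+9=9). clock=0
Op 3: insert b.com -> 10.0.0.1 (expiry=0+3=3). clock=0
Op 4: tick 1 -> clock=1.
Op 5: tick 6 -> clock=7. purged={b.com}
Op 6: insert b.com -> 10.0.0.1 (expiry=7+7=14). clock=7
Op 7: insert a.com -> 10.0.0.1 (expiry=7+11=18). clock=7
Op 8: insert a.com -> 10.0.0.1 (expiry=7+1=8). clock=7
Op 9: tick 2 -> clock=9. purged={a.com,c.com}
Op 10: tick 13 -> clock=22. purged={b.com}
Op 11: tick 11 -> clock=33.
Op 12: tick 5 -> clock=38.
Op 13: tick 12 -> clock=50.
Op 14: tick 9 -> clock=59.
lookup c.com: not in cache (expired or never inserted)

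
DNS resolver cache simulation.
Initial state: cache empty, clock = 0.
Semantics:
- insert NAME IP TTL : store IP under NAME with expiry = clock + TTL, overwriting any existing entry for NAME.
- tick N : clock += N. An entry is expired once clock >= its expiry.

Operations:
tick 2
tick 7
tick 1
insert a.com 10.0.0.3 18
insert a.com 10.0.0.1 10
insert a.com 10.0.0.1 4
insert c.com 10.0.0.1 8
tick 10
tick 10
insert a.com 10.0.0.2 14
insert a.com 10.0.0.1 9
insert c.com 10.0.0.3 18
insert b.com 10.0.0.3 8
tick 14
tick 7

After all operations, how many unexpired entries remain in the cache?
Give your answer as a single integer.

Answer: 0

Derivation:
Op 1: tick 2 -> clock=2.
Op 2: tick 7 -> clock=9.
Op 3: tick 1 -> clock=10.
Op 4: insert a.com -> 10.0.0.3 (expiry=10+18=28). clock=10
Op 5: insert a.com -> 10.0.0.1 (expiry=10+10=20). clock=10
Op 6: insert a.com -> 10.0.0.1 (expiry=10+4=14). clock=10
Op 7: insert c.com -> 10.0.0.1 (expiry=10+8=18). clock=10
Op 8: tick 10 -> clock=20. purged={a.com,c.com}
Op 9: tick 10 -> clock=30.
Op 10: insert a.com -> 10.0.0.2 (expiry=30+14=44). clock=30
Op 11: insert a.com -> 10.0.0.1 (expiry=30+9=39). clock=30
Op 12: insert c.com -> 10.0.0.3 (expiry=30+18=48). clock=30
Op 13: insert b.com -> 10.0.0.3 (expiry=30+8=38). clock=30
Op 14: tick 14 -> clock=44. purged={a.com,b.com}
Op 15: tick 7 -> clock=51. purged={c.com}
Final cache (unexpired): {} -> size=0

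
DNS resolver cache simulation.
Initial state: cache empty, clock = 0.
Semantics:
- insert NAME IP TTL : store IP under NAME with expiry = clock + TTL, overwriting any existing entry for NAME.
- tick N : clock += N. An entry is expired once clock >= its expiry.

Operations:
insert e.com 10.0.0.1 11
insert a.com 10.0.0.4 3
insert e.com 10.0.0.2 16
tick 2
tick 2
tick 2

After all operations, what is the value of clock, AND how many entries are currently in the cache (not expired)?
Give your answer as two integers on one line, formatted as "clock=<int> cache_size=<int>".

Answer: clock=6 cache_size=1

Derivation:
Op 1: insert e.com -> 10.0.0.1 (expiry=0+11=11). clock=0
Op 2: insert a.com -> 10.0.0.4 (expiry=0+3=3). clock=0
Op 3: insert e.com -> 10.0.0.2 (expiry=0+16=16). clock=0
Op 4: tick 2 -> clock=2.
Op 5: tick 2 -> clock=4. purged={a.com}
Op 6: tick 2 -> clock=6.
Final clock = 6
Final cache (unexpired): {e.com} -> size=1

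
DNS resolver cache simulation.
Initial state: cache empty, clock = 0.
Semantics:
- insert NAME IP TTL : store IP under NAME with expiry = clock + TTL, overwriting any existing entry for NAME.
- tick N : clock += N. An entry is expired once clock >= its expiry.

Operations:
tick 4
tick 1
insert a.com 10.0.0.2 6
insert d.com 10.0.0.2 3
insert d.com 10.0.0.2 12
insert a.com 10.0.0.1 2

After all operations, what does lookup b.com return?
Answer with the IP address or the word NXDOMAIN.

Answer: NXDOMAIN

Derivation:
Op 1: tick 4 -> clock=4.
Op 2: tick 1 -> clock=5.
Op 3: insert a.com -> 10.0.0.2 (expiry=5+6=11). clock=5
Op 4: insert d.com -> 10.0.0.2 (expiry=5+3=8). clock=5
Op 5: insert d.com -> 10.0.0.2 (expiry=5+12=17). clock=5
Op 6: insert a.com -> 10.0.0.1 (expiry=5+2=7). clock=5
lookup b.com: not in cache (expired or never inserted)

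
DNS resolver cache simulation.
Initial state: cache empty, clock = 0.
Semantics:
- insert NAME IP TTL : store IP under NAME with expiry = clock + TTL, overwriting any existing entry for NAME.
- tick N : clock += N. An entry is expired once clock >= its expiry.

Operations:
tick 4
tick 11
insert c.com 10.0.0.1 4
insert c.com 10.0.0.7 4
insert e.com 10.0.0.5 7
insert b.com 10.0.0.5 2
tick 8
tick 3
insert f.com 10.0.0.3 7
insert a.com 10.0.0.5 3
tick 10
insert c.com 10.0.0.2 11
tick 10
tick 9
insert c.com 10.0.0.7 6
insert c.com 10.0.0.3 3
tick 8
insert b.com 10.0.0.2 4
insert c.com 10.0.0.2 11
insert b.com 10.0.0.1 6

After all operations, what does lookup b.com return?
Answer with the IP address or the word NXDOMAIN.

Op 1: tick 4 -> clock=4.
Op 2: tick 11 -> clock=15.
Op 3: insert c.com -> 10.0.0.1 (expiry=15+4=19). clock=15
Op 4: insert c.com -> 10.0.0.7 (expiry=15+4=19). clock=15
Op 5: insert e.com -> 10.0.0.5 (expiry=15+7=22). clock=15
Op 6: insert b.com -> 10.0.0.5 (expiry=15+2=17). clock=15
Op 7: tick 8 -> clock=23. purged={b.com,c.com,e.com}
Op 8: tick 3 -> clock=26.
Op 9: insert f.com -> 10.0.0.3 (expiry=26+7=33). clock=26
Op 10: insert a.com -> 10.0.0.5 (expiry=26+3=29). clock=26
Op 11: tick 10 -> clock=36. purged={a.com,f.com}
Op 12: insert c.com -> 10.0.0.2 (expiry=36+11=47). clock=36
Op 13: tick 10 -> clock=46.
Op 14: tick 9 -> clock=55. purged={c.com}
Op 15: insert c.com -> 10.0.0.7 (expiry=55+6=61). clock=55
Op 16: insert c.com -> 10.0.0.3 (expiry=55+3=58). clock=55
Op 17: tick 8 -> clock=63. purged={c.com}
Op 18: insert b.com -> 10.0.0.2 (expiry=63+4=67). clock=63
Op 19: insert c.com -> 10.0.0.2 (expiry=63+11=74). clock=63
Op 20: insert b.com -> 10.0.0.1 (expiry=63+6=69). clock=63
lookup b.com: present, ip=10.0.0.1 expiry=69 > clock=63

Answer: 10.0.0.1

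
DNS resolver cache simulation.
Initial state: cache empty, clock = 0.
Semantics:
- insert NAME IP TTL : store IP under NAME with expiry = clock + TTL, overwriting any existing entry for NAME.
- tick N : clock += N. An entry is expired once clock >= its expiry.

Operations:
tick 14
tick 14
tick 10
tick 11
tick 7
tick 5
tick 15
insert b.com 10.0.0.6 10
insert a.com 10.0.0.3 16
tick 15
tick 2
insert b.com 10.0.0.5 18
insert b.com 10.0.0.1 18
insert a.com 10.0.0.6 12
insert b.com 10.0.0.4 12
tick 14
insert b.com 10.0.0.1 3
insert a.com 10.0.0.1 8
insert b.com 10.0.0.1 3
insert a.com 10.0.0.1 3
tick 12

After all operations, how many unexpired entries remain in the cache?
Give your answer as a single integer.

Answer: 0

Derivation:
Op 1: tick 14 -> clock=14.
Op 2: tick 14 -> clock=28.
Op 3: tick 10 -> clock=38.
Op 4: tick 11 -> clock=49.
Op 5: tick 7 -> clock=56.
Op 6: tick 5 -> clock=61.
Op 7: tick 15 -> clock=76.
Op 8: insert b.com -> 10.0.0.6 (expiry=76+10=86). clock=76
Op 9: insert a.com -> 10.0.0.3 (expiry=76+16=92). clock=76
Op 10: tick 15 -> clock=91. purged={b.com}
Op 11: tick 2 -> clock=93. purged={a.com}
Op 12: insert b.com -> 10.0.0.5 (expiry=93+18=111). clock=93
Op 13: insert b.com -> 10.0.0.1 (expiry=93+18=111). clock=93
Op 14: insert a.com -> 10.0.0.6 (expiry=93+12=105). clock=93
Op 15: insert b.com -> 10.0.0.4 (expiry=93+12=105). clock=93
Op 16: tick 14 -> clock=107. purged={a.com,b.com}
Op 17: insert b.com -> 10.0.0.1 (expiry=107+3=110). clock=107
Op 18: insert a.com -> 10.0.0.1 (expiry=107+8=115). clock=107
Op 19: insert b.com -> 10.0.0.1 (expiry=107+3=110). clock=107
Op 20: insert a.com -> 10.0.0.1 (expiry=107+3=110). clock=107
Op 21: tick 12 -> clock=119. purged={a.com,b.com}
Final cache (unexpired): {} -> size=0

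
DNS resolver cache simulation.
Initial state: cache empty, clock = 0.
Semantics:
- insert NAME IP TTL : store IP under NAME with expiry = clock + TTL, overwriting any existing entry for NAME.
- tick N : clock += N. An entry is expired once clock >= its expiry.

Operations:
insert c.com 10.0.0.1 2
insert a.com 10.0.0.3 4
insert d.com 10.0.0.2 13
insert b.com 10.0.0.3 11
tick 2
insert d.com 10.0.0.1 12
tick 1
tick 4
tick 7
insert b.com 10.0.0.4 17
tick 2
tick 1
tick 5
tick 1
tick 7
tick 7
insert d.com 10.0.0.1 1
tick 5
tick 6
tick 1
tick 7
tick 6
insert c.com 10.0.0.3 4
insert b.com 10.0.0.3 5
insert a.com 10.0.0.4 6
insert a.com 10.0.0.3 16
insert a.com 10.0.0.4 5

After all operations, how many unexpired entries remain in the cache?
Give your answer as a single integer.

Answer: 3

Derivation:
Op 1: insert c.com -> 10.0.0.1 (expiry=0+2=2). clock=0
Op 2: insert a.com -> 10.0.0.3 (expiry=0+4=4). clock=0
Op 3: insert d.com -> 10.0.0.2 (expiry=0+13=13). clock=0
Op 4: insert b.com -> 10.0.0.3 (expiry=0+11=11). clock=0
Op 5: tick 2 -> clock=2. purged={c.com}
Op 6: insert d.com -> 10.0.0.1 (expiry=2+12=14). clock=2
Op 7: tick 1 -> clock=3.
Op 8: tick 4 -> clock=7. purged={a.com}
Op 9: tick 7 -> clock=14. purged={b.com,d.com}
Op 10: insert b.com -> 10.0.0.4 (expiry=14+17=31). clock=14
Op 11: tick 2 -> clock=16.
Op 12: tick 1 -> clock=17.
Op 13: tick 5 -> clock=22.
Op 14: tick 1 -> clock=23.
Op 15: tick 7 -> clock=30.
Op 16: tick 7 -> clock=37. purged={b.com}
Op 17: insert d.com -> 10.0.0.1 (expiry=37+1=38). clock=37
Op 18: tick 5 -> clock=42. purged={d.com}
Op 19: tick 6 -> clock=48.
Op 20: tick 1 -> clock=49.
Op 21: tick 7 -> clock=56.
Op 22: tick 6 -> clock=62.
Op 23: insert c.com -> 10.0.0.3 (expiry=62+4=66). clock=62
Op 24: insert b.com -> 10.0.0.3 (expiry=62+5=67). clock=62
Op 25: insert a.com -> 10.0.0.4 (expiry=62+6=68). clock=62
Op 26: insert a.com -> 10.0.0.3 (expiry=62+16=78). clock=62
Op 27: insert a.com -> 10.0.0.4 (expiry=62+5=67). clock=62
Final cache (unexpired): {a.com,b.com,c.com} -> size=3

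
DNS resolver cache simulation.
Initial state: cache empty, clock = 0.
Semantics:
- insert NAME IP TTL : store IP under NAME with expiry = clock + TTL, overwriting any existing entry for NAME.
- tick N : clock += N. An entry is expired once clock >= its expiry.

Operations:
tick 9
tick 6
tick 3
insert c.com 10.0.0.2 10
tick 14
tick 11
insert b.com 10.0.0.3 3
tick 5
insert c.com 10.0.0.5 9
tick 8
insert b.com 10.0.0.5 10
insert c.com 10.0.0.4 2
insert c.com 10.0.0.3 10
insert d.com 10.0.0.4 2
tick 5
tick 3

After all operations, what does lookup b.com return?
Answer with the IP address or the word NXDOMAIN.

Op 1: tick 9 -> clock=9.
Op 2: tick 6 -> clock=15.
Op 3: tick 3 -> clock=18.
Op 4: insert c.com -> 10.0.0.2 (expiry=18+10=28). clock=18
Op 5: tick 14 -> clock=32. purged={c.com}
Op 6: tick 11 -> clock=43.
Op 7: insert b.com -> 10.0.0.3 (expiry=43+3=46). clock=43
Op 8: tick 5 -> clock=48. purged={b.com}
Op 9: insert c.com -> 10.0.0.5 (expiry=48+9=57). clock=48
Op 10: tick 8 -> clock=56.
Op 11: insert b.com -> 10.0.0.5 (expiry=56+10=66). clock=56
Op 12: insert c.com -> 10.0.0.4 (expiry=56+2=58). clock=56
Op 13: insert c.com -> 10.0.0.3 (expiry=56+10=66). clock=56
Op 14: insert d.com -> 10.0.0.4 (expiry=56+2=58). clock=56
Op 15: tick 5 -> clock=61. purged={d.com}
Op 16: tick 3 -> clock=64.
lookup b.com: present, ip=10.0.0.5 expiry=66 > clock=64

Answer: 10.0.0.5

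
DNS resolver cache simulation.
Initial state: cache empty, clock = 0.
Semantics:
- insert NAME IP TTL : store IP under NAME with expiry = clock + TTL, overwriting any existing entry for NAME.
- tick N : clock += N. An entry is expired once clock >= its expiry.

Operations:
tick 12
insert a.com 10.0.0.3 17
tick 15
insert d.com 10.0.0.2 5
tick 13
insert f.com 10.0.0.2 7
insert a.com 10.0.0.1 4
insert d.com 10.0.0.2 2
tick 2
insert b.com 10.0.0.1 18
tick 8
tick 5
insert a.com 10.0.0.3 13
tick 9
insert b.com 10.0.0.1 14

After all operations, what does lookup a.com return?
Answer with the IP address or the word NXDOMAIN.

Op 1: tick 12 -> clock=12.
Op 2: insert a.com -> 10.0.0.3 (expiry=12+17=29). clock=12
Op 3: tick 15 -> clock=27.
Op 4: insert d.com -> 10.0.0.2 (expiry=27+5=32). clock=27
Op 5: tick 13 -> clock=40. purged={a.com,d.com}
Op 6: insert f.com -> 10.0.0.2 (expiry=40+7=47). clock=40
Op 7: insert a.com -> 10.0.0.1 (expiry=40+4=44). clock=40
Op 8: insert d.com -> 10.0.0.2 (expiry=40+2=42). clock=40
Op 9: tick 2 -> clock=42. purged={d.com}
Op 10: insert b.com -> 10.0.0.1 (expiry=42+18=60). clock=42
Op 11: tick 8 -> clock=50. purged={a.com,f.com}
Op 12: tick 5 -> clock=55.
Op 13: insert a.com -> 10.0.0.3 (expiry=55+13=68). clock=55
Op 14: tick 9 -> clock=64. purged={b.com}
Op 15: insert b.com -> 10.0.0.1 (expiry=64+14=78). clock=64
lookup a.com: present, ip=10.0.0.3 expiry=68 > clock=64

Answer: 10.0.0.3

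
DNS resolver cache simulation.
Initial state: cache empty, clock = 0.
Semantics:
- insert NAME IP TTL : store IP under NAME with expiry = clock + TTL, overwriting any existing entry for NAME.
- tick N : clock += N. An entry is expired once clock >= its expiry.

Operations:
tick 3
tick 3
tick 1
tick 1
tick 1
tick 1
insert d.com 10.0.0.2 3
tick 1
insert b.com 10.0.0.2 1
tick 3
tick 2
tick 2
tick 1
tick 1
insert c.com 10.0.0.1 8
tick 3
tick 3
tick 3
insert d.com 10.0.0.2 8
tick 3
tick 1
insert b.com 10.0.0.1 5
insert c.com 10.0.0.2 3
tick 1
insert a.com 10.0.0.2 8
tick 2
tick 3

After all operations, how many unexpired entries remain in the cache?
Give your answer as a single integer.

Answer: 1

Derivation:
Op 1: tick 3 -> clock=3.
Op 2: tick 3 -> clock=6.
Op 3: tick 1 -> clock=7.
Op 4: tick 1 -> clock=8.
Op 5: tick 1 -> clock=9.
Op 6: tick 1 -> clock=10.
Op 7: insert d.com -> 10.0.0.2 (expiry=10+3=13). clock=10
Op 8: tick 1 -> clock=11.
Op 9: insert b.com -> 10.0.0.2 (expiry=11+1=12). clock=11
Op 10: tick 3 -> clock=14. purged={b.com,d.com}
Op 11: tick 2 -> clock=16.
Op 12: tick 2 -> clock=18.
Op 13: tick 1 -> clock=19.
Op 14: tick 1 -> clock=20.
Op 15: insert c.com -> 10.0.0.1 (expiry=20+8=28). clock=20
Op 16: tick 3 -> clock=23.
Op 17: tick 3 -> clock=26.
Op 18: tick 3 -> clock=29. purged={c.com}
Op 19: insert d.com -> 10.0.0.2 (expiry=29+8=37). clock=29
Op 20: tick 3 -> clock=32.
Op 21: tick 1 -> clock=33.
Op 22: insert b.com -> 10.0.0.1 (expiry=33+5=38). clock=33
Op 23: insert c.com -> 10.0.0.2 (expiry=33+3=36). clock=33
Op 24: tick 1 -> clock=34.
Op 25: insert a.com -> 10.0.0.2 (expiry=34+8=42). clock=34
Op 26: tick 2 -> clock=36. purged={c.com}
Op 27: tick 3 -> clock=39. purged={b.com,d.com}
Final cache (unexpired): {a.com} -> size=1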